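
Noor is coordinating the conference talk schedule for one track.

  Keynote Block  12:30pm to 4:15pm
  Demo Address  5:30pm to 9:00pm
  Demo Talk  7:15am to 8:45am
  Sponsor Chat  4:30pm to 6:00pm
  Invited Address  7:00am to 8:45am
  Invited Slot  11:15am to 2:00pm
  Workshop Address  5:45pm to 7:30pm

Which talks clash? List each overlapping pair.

Demo Address & Sponsor Chat, Demo Address & Workshop Address, Demo Talk & Invited Address, Invited Slot & Keynote Block, Sponsor Chat & Workshop Address

Sorted by start: Invited Address, Demo Talk, Invited Slot, Keynote Block, Sponsor Chat, Demo Address, Workshop Address.
Demo Talk starts before Invited Address ends → Invited Address and Demo Talk overlap.
Invited Slot starts after Invited Address ends, so nothing later overlaps Invited Address either.
Invited Slot starts after Demo Talk ends, so nothing later overlaps Demo Talk either.
Keynote Block starts before Invited Slot ends → Invited Slot and Keynote Block overlap.
Sponsor Chat starts after Invited Slot ends, so nothing later overlaps Invited Slot either.
Sponsor Chat starts after Keynote Block ends, so nothing later overlaps Keynote Block either.
Demo Address starts before Sponsor Chat ends → Sponsor Chat and Demo Address overlap.
Workshop Address starts before Sponsor Chat ends → Sponsor Chat and Workshop Address overlap.
Workshop Address starts before Demo Address ends → Demo Address and Workshop Address overlap.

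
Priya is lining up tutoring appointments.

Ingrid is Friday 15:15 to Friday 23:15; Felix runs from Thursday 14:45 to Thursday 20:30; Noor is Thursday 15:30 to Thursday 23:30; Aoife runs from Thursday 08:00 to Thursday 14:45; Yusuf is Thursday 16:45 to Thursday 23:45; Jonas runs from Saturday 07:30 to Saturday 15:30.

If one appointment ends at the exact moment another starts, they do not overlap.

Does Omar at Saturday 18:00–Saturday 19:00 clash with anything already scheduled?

Aoife: ends Thursday 14:45 at or before Omar starts Saturday 18:00 → clear.
Felix: ends Thursday 20:30 at or before Omar starts Saturday 18:00 → clear.
Noor: ends Thursday 23:30 at or before Omar starts Saturday 18:00 → clear.
Yusuf: ends Thursday 23:45 at or before Omar starts Saturday 18:00 → clear.
Ingrid: ends Friday 23:15 at or before Omar starts Saturday 18:00 → clear.
Jonas: ends Saturday 15:30 at or before Omar starts Saturday 18:00 → clear.

No — it doesn't clash with anything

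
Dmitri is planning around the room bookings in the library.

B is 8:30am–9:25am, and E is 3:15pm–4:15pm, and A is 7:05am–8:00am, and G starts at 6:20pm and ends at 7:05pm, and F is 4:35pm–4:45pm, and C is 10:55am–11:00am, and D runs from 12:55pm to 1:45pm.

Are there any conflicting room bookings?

No

Sorted by start: A, B, C, D, E, F, G.
B starts after A ends, so A has no further overlaps.
C starts after B ends, so B has no further overlaps.
D starts after C ends, so C has no further overlaps.
E starts after D ends, so D has no further overlaps.
F starts after E ends, so E has no further overlaps.
G starts after F ends.
Every pair is clear; the schedule has no overlaps.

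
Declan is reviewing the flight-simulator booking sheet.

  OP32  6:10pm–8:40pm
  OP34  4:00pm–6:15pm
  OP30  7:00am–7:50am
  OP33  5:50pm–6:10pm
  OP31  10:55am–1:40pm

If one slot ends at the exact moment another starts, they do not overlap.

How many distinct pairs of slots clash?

Sorted by start: OP30, OP31, OP34, OP33, OP32.
OP31 starts after OP30 ends, so nothing later overlaps OP30 either.
OP34 starts after OP31 ends, so nothing later overlaps OP31 either.
OP33 starts before OP34 ends → OP34 and OP33 overlap.
OP32 starts before OP34 ends → OP34 and OP32 overlap.
OP32 starts exactly when OP33 ends (back-to-back, no overlap).
Overlapping pairs: OP32 & OP34, OP33 & OP34 — 2 in total.

2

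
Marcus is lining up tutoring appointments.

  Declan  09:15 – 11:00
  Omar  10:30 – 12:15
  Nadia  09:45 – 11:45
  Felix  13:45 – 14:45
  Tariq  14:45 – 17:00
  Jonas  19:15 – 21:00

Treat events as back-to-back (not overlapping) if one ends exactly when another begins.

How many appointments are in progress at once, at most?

Walk through starts and ends in time order (an end at T is processed before a start at T):
09:15 start Declan → 1
09:45 start Nadia → 2
10:30 start Omar → 3
11:00 end Declan → 2
11:45 end Nadia → 1
12:15 end Omar → 0
13:45 start Felix → 1
14:45 end Felix → 0
14:45 start Tariq → 1
17:00 end Tariq → 0
19:15 start Jonas → 1
21:00 end Jonas → 0
Peak is 3, at 10:30 (Declan, Nadia, Omar).

3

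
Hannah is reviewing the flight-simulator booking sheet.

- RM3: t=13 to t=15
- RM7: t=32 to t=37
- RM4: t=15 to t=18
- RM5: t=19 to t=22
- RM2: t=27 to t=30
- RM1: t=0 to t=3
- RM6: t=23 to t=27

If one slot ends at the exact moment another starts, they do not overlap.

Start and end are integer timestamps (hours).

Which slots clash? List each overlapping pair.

no overlapping pairs

Sorted by start: RM1, RM3, RM4, RM5, RM6, RM2, RM7.
RM3 starts after RM1 ends — done with RM1.
RM4 starts exactly when RM3 ends (back-to-back, no overlap) — done with RM3.
RM5 starts after RM4 ends — done with RM4.
RM6 starts after RM5 ends — done with RM5.
RM2 starts exactly when RM6 ends (back-to-back, no overlap) — done with RM6.
RM7 starts after RM2 ends.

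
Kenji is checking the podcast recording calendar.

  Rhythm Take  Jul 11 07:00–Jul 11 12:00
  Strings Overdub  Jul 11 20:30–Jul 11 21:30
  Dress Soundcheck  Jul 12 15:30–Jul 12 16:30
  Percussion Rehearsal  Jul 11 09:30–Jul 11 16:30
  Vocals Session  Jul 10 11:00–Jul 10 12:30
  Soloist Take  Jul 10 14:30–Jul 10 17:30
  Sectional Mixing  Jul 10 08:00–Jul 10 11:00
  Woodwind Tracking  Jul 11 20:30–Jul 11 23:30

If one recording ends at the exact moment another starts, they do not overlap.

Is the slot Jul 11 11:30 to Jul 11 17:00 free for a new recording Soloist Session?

No — it overlaps Percussion Rehearsal, Rhythm Take

Sectional Mixing: ends Jul 10 11:00 at or before Soloist Session starts Jul 11 11:30 → clear.
Vocals Session: ends Jul 10 12:30 at or before Soloist Session starts Jul 11 11:30 → clear.
Soloist Take: ends Jul 10 17:30 at or before Soloist Session starts Jul 11 11:30 → clear.
Rhythm Take: starts Jul 11 07:00 before Soloist Session ends Jul 11 17:00, and ends Jul 11 12:00 after Soloist Session starts Jul 11 11:30 → overlap.
Percussion Rehearsal: starts Jul 11 09:30 before Soloist Session ends Jul 11 17:00, and ends Jul 11 16:30 after Soloist Session starts Jul 11 11:30 → overlap.
Woodwind Tracking: starts Jul 11 20:30 at or after Soloist Session ends Jul 11 17:00 → clear.
Strings Overdub: starts Jul 11 20:30 at or after Soloist Session ends Jul 11 17:00 → clear.
Dress Soundcheck: starts Jul 12 15:30 at or after Soloist Session ends Jul 11 17:00 → clear.
Soloist Session overlaps Rhythm Take, Percussion Rehearsal.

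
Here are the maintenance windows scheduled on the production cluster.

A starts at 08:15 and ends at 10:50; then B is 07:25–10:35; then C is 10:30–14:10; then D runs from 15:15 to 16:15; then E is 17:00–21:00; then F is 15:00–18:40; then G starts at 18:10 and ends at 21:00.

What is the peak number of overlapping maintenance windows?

3

Walk through starts and ends in time order (an end at T is processed before a start at T):
07:25 start B → 1
08:15 start A → 2
10:30 start C → 3
10:35 end B → 2
10:50 end A → 1
14:10 end C → 0
15:00 start F → 1
15:15 start D → 2
16:15 end D → 1
17:00 start E → 2
18:10 start G → 3
18:40 end F → 2
21:00 end E → 1
21:00 end G → 0
Peak is 3, at 10:30 (A, B, C).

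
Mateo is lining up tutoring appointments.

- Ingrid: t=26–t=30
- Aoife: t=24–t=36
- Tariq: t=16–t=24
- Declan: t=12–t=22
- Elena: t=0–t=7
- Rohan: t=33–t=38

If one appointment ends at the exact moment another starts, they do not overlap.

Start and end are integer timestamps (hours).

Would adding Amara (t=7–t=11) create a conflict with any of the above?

No — it doesn't clash with anything

Elena: ends t=7 at or before Amara starts t=7 → clear.
Declan: starts t=12 at or after Amara ends t=11 → clear.
Tariq: starts t=16 at or after Amara ends t=11 → clear.
Aoife: starts t=24 at or after Amara ends t=11 → clear.
Ingrid: starts t=26 at or after Amara ends t=11 → clear.
Rohan: starts t=33 at or after Amara ends t=11 → clear.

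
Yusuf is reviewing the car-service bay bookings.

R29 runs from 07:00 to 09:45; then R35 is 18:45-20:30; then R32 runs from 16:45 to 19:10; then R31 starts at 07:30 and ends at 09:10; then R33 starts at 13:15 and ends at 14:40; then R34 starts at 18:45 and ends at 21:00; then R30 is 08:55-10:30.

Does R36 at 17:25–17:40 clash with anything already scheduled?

R29: ends 09:45 at or before R36 starts 17:25 → clear.
R31: ends 09:10 at or before R36 starts 17:25 → clear.
R30: ends 10:30 at or before R36 starts 17:25 → clear.
R33: ends 14:40 at or before R36 starts 17:25 → clear.
R32: starts 16:45 before R36 ends 17:40, and ends 19:10 after R36 starts 17:25 → overlap.
R34: starts 18:45 at or after R36 ends 17:40 → clear.
R35: starts 18:45 at or after R36 ends 17:40 → clear.
R36 overlaps R32.

Yes — it overlaps R32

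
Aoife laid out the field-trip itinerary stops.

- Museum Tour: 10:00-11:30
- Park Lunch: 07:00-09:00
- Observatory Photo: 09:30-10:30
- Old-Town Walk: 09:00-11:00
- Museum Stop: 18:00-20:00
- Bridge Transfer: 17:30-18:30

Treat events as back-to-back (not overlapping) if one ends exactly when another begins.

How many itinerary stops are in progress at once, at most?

Sort all start/end points and keep a running count:
07:00 start Park Lunch → 1
09:00 end Park Lunch → 0
09:00 start Old-Town Walk → 1
09:30 start Observatory Photo → 2
10:00 start Museum Tour → 3
10:30 end Observatory Photo → 2
11:00 end Old-Town Walk → 1
11:30 end Museum Tour → 0
17:30 start Bridge Transfer → 1
18:00 start Museum Stop → 2
18:30 end Bridge Transfer → 1
20:00 end Museum Stop → 0
Peak is 3, at 10:00 (Museum Tour, Observatory Photo, Old-Town Walk).

3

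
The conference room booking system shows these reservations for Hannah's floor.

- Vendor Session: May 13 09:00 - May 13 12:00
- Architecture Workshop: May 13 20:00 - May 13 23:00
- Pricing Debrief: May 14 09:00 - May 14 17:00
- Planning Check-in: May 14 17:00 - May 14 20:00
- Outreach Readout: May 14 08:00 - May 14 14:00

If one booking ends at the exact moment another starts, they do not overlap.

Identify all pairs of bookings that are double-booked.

Sorted by start: Vendor Session, Architecture Workshop, Outreach Readout, Pricing Debrief, Planning Check-in.
Architecture Workshop starts after Vendor Session ends, so Vendor Session has no further overlaps.
Outreach Readout starts after Architecture Workshop ends, so Architecture Workshop has no further overlaps.
Pricing Debrief starts before Outreach Readout ends → Outreach Readout and Pricing Debrief overlap.
Planning Check-in starts after Outreach Readout ends.
Planning Check-in starts exactly when Pricing Debrief ends (back-to-back, no overlap).

Outreach Readout & Pricing Debrief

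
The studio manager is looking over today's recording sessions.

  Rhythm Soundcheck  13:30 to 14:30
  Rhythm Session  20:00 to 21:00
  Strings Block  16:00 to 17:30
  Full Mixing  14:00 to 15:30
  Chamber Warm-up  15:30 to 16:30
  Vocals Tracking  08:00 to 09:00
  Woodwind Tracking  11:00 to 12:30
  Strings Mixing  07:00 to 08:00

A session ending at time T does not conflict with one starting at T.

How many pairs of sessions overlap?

Sorted by start: Strings Mixing, Vocals Tracking, Woodwind Tracking, Rhythm Soundcheck, Full Mixing, Chamber Warm-up, Strings Block, Rhythm Session.
Vocals Tracking starts exactly when Strings Mixing ends (back-to-back, no overlap), so nothing later overlaps Strings Mixing either.
Woodwind Tracking starts after Vocals Tracking ends, so nothing later overlaps Vocals Tracking either.
Rhythm Soundcheck starts after Woodwind Tracking ends, so nothing later overlaps Woodwind Tracking either.
Full Mixing starts before Rhythm Soundcheck ends → Rhythm Soundcheck and Full Mixing overlap.
Chamber Warm-up starts after Rhythm Soundcheck ends, so nothing later overlaps Rhythm Soundcheck either.
Chamber Warm-up starts exactly when Full Mixing ends (back-to-back, no overlap), so nothing later overlaps Full Mixing either.
Strings Block starts before Chamber Warm-up ends → Chamber Warm-up and Strings Block overlap.
Rhythm Session starts after Chamber Warm-up ends.
Rhythm Session starts after Strings Block ends.
Overlapping pairs: Chamber Warm-up & Strings Block, Full Mixing & Rhythm Soundcheck — 2 in total.

2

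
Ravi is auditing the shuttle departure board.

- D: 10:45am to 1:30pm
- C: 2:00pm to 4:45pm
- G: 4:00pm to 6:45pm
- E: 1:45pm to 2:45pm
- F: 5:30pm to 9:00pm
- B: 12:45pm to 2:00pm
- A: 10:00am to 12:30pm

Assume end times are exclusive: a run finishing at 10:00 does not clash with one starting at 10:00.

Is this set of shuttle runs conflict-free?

No

Sorted by start: A, D, B, E, C, G, F.
D starts before A ends → A and D overlap.
That's a conflict, so the schedule is not conflict-free.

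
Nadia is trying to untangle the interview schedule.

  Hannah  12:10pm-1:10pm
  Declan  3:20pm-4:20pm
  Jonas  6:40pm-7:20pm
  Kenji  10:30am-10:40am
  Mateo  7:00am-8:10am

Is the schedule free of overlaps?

Sorted by start: Mateo, Kenji, Hannah, Declan, Jonas.
Kenji starts after Mateo ends; Mateo is clear from here.
Hannah starts after Kenji ends; Kenji is clear from here.
Declan starts after Hannah ends; Hannah is clear from here.
Jonas starts after Declan ends.
Every pair is clear; the schedule has no overlaps.

Yes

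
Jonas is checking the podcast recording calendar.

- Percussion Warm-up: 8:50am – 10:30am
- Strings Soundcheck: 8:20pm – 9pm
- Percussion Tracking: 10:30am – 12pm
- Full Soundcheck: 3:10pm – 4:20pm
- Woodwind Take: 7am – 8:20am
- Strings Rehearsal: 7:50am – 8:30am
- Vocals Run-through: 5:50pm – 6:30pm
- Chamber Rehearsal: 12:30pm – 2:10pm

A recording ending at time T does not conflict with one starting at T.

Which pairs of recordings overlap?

Strings Rehearsal & Woodwind Take

Sorted by start: Woodwind Take, Strings Rehearsal, Percussion Warm-up, Percussion Tracking, Chamber Rehearsal, Full Soundcheck, Vocals Run-through, Strings Soundcheck.
Strings Rehearsal starts before Woodwind Take ends → Woodwind Take and Strings Rehearsal overlap.
Percussion Warm-up starts after Woodwind Take ends — done with Woodwind Take.
Percussion Warm-up starts after Strings Rehearsal ends — done with Strings Rehearsal.
Percussion Tracking starts exactly when Percussion Warm-up ends (back-to-back, no overlap) — done with Percussion Warm-up.
Chamber Rehearsal starts after Percussion Tracking ends — done with Percussion Tracking.
Full Soundcheck starts after Chamber Rehearsal ends — done with Chamber Rehearsal.
Vocals Run-through starts after Full Soundcheck ends — done with Full Soundcheck.
Strings Soundcheck starts after Vocals Run-through ends.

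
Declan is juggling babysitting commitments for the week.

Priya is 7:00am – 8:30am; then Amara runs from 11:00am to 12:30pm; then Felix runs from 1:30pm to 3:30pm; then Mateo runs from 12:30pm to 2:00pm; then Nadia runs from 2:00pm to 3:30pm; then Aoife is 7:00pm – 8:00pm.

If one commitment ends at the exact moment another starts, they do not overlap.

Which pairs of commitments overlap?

Felix & Mateo, Felix & Nadia

Sorted by start: Priya, Amara, Mateo, Felix, Nadia, Aoife.
Amara starts after Priya ends, so Priya has no further overlaps.
Mateo starts exactly when Amara ends (back-to-back, no overlap), so Amara has no further overlaps.
Felix starts before Mateo ends → Mateo and Felix overlap.
Nadia starts exactly when Mateo ends (back-to-back, no overlap), so Mateo has no further overlaps.
Nadia starts before Felix ends → Felix and Nadia overlap.
Aoife starts after Felix ends.
Aoife starts after Nadia ends.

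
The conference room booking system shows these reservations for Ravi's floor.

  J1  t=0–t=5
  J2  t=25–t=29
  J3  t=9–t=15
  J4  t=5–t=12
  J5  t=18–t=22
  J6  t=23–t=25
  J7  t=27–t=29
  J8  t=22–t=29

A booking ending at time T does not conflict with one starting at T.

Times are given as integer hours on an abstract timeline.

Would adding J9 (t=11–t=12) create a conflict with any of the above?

Yes — it overlaps J3, J4

J1: ends t=5 at or before J9 starts t=11 → clear.
J4: starts t=5 before J9 ends t=12, and ends t=12 after J9 starts t=11 → overlap.
J3: starts t=9 before J9 ends t=12, and ends t=15 after J9 starts t=11 → overlap.
J5: starts t=18 at or after J9 ends t=12 → clear.
J8: starts t=22 at or after J9 ends t=12 → clear.
J6: starts t=23 at or after J9 ends t=12 → clear.
J2: starts t=25 at or after J9 ends t=12 → clear.
J7: starts t=27 at or after J9 ends t=12 → clear.
J9 overlaps J3, J4.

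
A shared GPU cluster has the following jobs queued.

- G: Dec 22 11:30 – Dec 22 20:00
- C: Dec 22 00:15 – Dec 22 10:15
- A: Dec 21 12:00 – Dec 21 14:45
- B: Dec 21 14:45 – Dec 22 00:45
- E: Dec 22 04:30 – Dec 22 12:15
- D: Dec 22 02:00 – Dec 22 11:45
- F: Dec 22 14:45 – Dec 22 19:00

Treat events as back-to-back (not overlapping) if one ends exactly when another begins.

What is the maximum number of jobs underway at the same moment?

Sort all start/end points and keep a running count:
Dec 21 12:00 start A → 1
Dec 21 14:45 end A → 0
Dec 21 14:45 start B → 1
Dec 22 00:15 start C → 2
Dec 22 00:45 end B → 1
Dec 22 02:00 start D → 2
Dec 22 04:30 start E → 3
Dec 22 10:15 end C → 2
Dec 22 11:30 start G → 3
Dec 22 11:45 end D → 2
Dec 22 12:15 end E → 1
Dec 22 14:45 start F → 2
Dec 22 19:00 end F → 1
Dec 22 20:00 end G → 0
Peak is 3, at Dec 22 04:30 (C, D, E).

3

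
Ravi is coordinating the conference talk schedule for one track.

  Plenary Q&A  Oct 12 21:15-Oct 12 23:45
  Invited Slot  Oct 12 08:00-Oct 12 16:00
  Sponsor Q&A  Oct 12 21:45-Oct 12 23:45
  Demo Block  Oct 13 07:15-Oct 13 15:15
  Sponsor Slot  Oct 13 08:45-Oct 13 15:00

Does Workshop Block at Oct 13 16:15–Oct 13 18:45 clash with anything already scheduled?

Invited Slot: ends Oct 12 16:00 at or before Workshop Block starts Oct 13 16:15 → clear.
Plenary Q&A: ends Oct 12 23:45 at or before Workshop Block starts Oct 13 16:15 → clear.
Sponsor Q&A: ends Oct 12 23:45 at or before Workshop Block starts Oct 13 16:15 → clear.
Demo Block: ends Oct 13 15:15 at or before Workshop Block starts Oct 13 16:15 → clear.
Sponsor Slot: ends Oct 13 15:00 at or before Workshop Block starts Oct 13 16:15 → clear.

No — it doesn't clash with anything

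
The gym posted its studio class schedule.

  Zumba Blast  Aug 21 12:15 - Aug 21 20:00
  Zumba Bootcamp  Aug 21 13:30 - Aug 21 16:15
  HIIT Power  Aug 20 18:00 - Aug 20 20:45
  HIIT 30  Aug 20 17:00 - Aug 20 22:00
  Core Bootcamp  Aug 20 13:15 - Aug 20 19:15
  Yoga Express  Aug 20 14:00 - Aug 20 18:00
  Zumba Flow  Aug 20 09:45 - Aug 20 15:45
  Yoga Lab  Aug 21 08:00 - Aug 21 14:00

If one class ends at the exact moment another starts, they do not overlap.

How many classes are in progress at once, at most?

Walk through starts and ends in time order (an end at T is processed before a start at T):
Aug 20 09:45 start Zumba Flow → 1
Aug 20 13:15 start Core Bootcamp → 2
Aug 20 14:00 start Yoga Express → 3
Aug 20 15:45 end Zumba Flow → 2
Aug 20 17:00 start HIIT 30 → 3
Aug 20 18:00 end Yoga Express → 2
Aug 20 18:00 start HIIT Power → 3
Aug 20 19:15 end Core Bootcamp → 2
Aug 20 20:45 end HIIT Power → 1
Aug 20 22:00 end HIIT 30 → 0
Aug 21 08:00 start Yoga Lab → 1
Aug 21 12:15 start Zumba Blast → 2
Aug 21 13:30 start Zumba Bootcamp → 3
Aug 21 14:00 end Yoga Lab → 2
Aug 21 16:15 end Zumba Bootcamp → 1
Aug 21 20:00 end Zumba Blast → 0
Peak is 3, at Aug 20 14:00 (Core Bootcamp, Yoga Express, Zumba Flow).

3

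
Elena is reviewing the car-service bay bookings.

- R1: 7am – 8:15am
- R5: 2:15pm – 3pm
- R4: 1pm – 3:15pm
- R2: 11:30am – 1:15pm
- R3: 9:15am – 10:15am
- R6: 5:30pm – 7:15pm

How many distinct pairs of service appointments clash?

Check each pair: they overlap iff neither finishes before the other starts.
Sorted by start: R1, R3, R2, R4, R5, R6.
R3 starts after R1 ends; R1 is clear from here.
R2 starts after R3 ends; R3 is clear from here.
R4 starts before R2 ends → R2 and R4 overlap.
R5 starts after R2 ends; R2 is clear from here.
R5 starts before R4 ends → R4 and R5 overlap.
R6 starts after R4 ends.
R6 starts after R5 ends.
Overlapping pairs: R2 & R4, R4 & R5 — 2 in total.

2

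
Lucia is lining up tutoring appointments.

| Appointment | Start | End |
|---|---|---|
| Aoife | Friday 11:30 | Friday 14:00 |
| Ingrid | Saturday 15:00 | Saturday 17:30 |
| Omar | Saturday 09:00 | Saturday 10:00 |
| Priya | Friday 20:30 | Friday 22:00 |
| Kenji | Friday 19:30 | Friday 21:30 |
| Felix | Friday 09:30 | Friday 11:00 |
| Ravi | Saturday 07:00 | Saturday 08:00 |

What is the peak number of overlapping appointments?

2

Walk through starts and ends in time order (an end at T is processed before a start at T):
Friday 09:30 start Felix → 1
Friday 11:00 end Felix → 0
Friday 11:30 start Aoife → 1
Friday 14:00 end Aoife → 0
Friday 19:30 start Kenji → 1
Friday 20:30 start Priya → 2
Friday 21:30 end Kenji → 1
Friday 22:00 end Priya → 0
Saturday 07:00 start Ravi → 1
Saturday 08:00 end Ravi → 0
Saturday 09:00 start Omar → 1
Saturday 10:00 end Omar → 0
Saturday 15:00 start Ingrid → 1
Saturday 17:30 end Ingrid → 0
Peak is 2, at Friday 20:30 (Kenji, Priya).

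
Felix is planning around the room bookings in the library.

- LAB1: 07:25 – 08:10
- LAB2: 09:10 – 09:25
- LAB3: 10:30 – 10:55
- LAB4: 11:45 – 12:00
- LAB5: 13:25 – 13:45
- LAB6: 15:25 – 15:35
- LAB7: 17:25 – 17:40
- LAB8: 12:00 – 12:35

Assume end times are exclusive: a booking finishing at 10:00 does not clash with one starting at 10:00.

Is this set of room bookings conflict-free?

Sorted by start: LAB1, LAB2, LAB3, LAB4, LAB8, LAB5, LAB6, LAB7.
LAB2 starts after LAB1 ends, so nothing later overlaps LAB1 either.
LAB3 starts after LAB2 ends, so nothing later overlaps LAB2 either.
LAB4 starts after LAB3 ends, so nothing later overlaps LAB3 either.
LAB8 starts exactly when LAB4 ends (back-to-back, no overlap), so nothing later overlaps LAB4 either.
LAB5 starts after LAB8 ends, so nothing later overlaps LAB8 either.
LAB6 starts after LAB5 ends, so nothing later overlaps LAB5 either.
LAB7 starts after LAB6 ends.
Every pair is clear; the schedule has no overlaps.

Yes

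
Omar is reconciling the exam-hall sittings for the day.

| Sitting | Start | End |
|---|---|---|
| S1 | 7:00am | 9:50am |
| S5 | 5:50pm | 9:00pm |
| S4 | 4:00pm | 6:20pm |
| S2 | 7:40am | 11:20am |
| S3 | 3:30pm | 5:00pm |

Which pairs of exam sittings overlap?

Sorted by start: S1, S2, S3, S4, S5.
S2 starts before S1 ends → S1 and S2 overlap.
S3 starts after S1 ends, so nothing later overlaps S1 either.
S3 starts after S2 ends, so nothing later overlaps S2 either.
S4 starts before S3 ends → S3 and S4 overlap.
S5 starts after S3 ends.
S5 starts before S4 ends → S4 and S5 overlap.

S1 & S2, S3 & S4, S4 & S5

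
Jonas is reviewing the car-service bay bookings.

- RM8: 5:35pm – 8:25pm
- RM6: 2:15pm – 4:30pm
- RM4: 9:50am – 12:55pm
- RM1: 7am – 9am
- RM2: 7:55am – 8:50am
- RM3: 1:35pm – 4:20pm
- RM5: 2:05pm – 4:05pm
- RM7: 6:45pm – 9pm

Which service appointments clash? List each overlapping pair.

Sorted by start: RM1, RM2, RM4, RM3, RM5, RM6, RM8, RM7.
RM2 starts before RM1 ends → RM1 and RM2 overlap.
RM4 starts after RM1 ends, so RM1 has no further overlaps.
RM4 starts after RM2 ends, so RM2 has no further overlaps.
RM3 starts after RM4 ends, so RM4 has no further overlaps.
RM5 starts before RM3 ends → RM3 and RM5 overlap.
RM6 starts before RM3 ends → RM3 and RM6 overlap.
RM8 starts after RM3 ends, so RM3 has no further overlaps.
RM6 starts before RM5 ends → RM5 and RM6 overlap.
RM8 starts after RM5 ends, so RM5 has no further overlaps.
RM8 starts after RM6 ends, so RM6 has no further overlaps.
RM7 starts before RM8 ends → RM8 and RM7 overlap.

RM1 & RM2, RM3 & RM5, RM3 & RM6, RM5 & RM6, RM7 & RM8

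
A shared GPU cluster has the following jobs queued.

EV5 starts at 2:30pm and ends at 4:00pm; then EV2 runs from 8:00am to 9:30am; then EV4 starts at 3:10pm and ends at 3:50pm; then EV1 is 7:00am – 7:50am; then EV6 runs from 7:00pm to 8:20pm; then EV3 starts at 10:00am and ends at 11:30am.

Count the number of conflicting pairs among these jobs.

Sorted by start: EV1, EV2, EV3, EV5, EV4, EV6.
EV2 starts after EV1 ends, so nothing later overlaps EV1 either.
EV3 starts after EV2 ends, so nothing later overlaps EV2 either.
EV5 starts after EV3 ends, so nothing later overlaps EV3 either.
EV4 starts before EV5 ends → EV5 and EV4 overlap.
EV6 starts after EV5 ends.
EV6 starts after EV4 ends.
Overlapping pairs: EV4 & EV5 — 1 in total.

1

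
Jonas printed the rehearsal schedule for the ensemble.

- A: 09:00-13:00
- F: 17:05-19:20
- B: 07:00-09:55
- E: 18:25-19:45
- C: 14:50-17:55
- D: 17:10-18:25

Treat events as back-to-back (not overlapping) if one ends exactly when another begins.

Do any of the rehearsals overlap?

Yes

Two intervals overlap when each starts before the other ends.
Sorted by start: B, A, C, F, D, E.
A starts before B ends → B and A overlap.
That's a conflict, so the schedule is not conflict-free.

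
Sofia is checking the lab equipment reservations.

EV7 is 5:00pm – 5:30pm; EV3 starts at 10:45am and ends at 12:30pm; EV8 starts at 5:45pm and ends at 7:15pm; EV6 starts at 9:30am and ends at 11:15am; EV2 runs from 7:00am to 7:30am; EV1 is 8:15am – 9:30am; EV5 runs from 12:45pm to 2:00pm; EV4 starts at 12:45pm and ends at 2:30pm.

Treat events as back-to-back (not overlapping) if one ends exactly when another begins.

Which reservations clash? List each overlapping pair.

Two intervals overlap when each starts before the other ends.
Sorted by start: EV2, EV1, EV6, EV3, EV4, EV5, EV7, EV8.
EV1 starts after EV2 ends; EV2 is clear from here.
EV6 starts exactly when EV1 ends (back-to-back, no overlap); EV1 is clear from here.
EV3 starts before EV6 ends → EV6 and EV3 overlap.
EV4 starts after EV6 ends; EV6 is clear from here.
EV4 starts after EV3 ends; EV3 is clear from here.
EV5 starts before EV4 ends → EV4 and EV5 overlap.
EV7 starts after EV4 ends; EV4 is clear from here.
EV7 starts after EV5 ends; EV5 is clear from here.
EV8 starts after EV7 ends.

EV3 & EV6, EV4 & EV5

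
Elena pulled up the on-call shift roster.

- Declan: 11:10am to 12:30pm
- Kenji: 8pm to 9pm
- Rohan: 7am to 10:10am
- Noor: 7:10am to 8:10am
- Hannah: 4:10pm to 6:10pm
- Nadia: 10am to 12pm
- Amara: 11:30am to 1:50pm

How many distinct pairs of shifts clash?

5

Sorted by start: Rohan, Noor, Nadia, Declan, Amara, Hannah, Kenji.
Noor starts before Rohan ends → Rohan and Noor overlap.
Nadia starts before Rohan ends → Rohan and Nadia overlap.
Declan starts after Rohan ends — done with Rohan.
Nadia starts after Noor ends — done with Noor.
Declan starts before Nadia ends → Nadia and Declan overlap.
Amara starts before Nadia ends → Nadia and Amara overlap.
Hannah starts after Nadia ends — done with Nadia.
Amara starts before Declan ends → Declan and Amara overlap.
Hannah starts after Declan ends — done with Declan.
Hannah starts after Amara ends — done with Amara.
Kenji starts after Hannah ends.
Overlapping pairs: Amara & Declan, Amara & Nadia, Declan & Nadia, Nadia & Rohan, Noor & Rohan — 5 in total.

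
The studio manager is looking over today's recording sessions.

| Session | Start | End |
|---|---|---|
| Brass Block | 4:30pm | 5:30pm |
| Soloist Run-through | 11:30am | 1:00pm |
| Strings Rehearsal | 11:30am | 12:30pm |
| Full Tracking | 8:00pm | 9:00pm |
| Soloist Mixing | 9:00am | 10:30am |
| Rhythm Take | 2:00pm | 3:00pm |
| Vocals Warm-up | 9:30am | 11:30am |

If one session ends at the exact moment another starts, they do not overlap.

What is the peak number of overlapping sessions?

Sort all start/end points and keep a running count:
9:00am start Soloist Mixing → 1
9:30am start Vocals Warm-up → 2
10:30am end Soloist Mixing → 1
11:30am end Vocals Warm-up → 0
11:30am start Soloist Run-through → 1
11:30am start Strings Rehearsal → 2
12:30pm end Strings Rehearsal → 1
1:00pm end Soloist Run-through → 0
2:00pm start Rhythm Take → 1
3:00pm end Rhythm Take → 0
4:30pm start Brass Block → 1
5:30pm end Brass Block → 0
8:00pm start Full Tracking → 1
9:00pm end Full Tracking → 0
Peak is 2, at 9:30am (Soloist Mixing, Vocals Warm-up).

2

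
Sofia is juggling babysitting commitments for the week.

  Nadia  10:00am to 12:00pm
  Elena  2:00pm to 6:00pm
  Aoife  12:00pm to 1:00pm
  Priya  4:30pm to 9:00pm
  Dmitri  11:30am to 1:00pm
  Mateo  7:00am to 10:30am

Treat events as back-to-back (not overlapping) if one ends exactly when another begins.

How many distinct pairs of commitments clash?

Sorted by start: Mateo, Nadia, Dmitri, Aoife, Elena, Priya.
Nadia starts before Mateo ends → Mateo and Nadia overlap.
Dmitri starts after Mateo ends — done with Mateo.
Dmitri starts before Nadia ends → Nadia and Dmitri overlap.
Aoife starts exactly when Nadia ends (back-to-back, no overlap) — done with Nadia.
Aoife starts before Dmitri ends → Dmitri and Aoife overlap.
Elena starts after Dmitri ends — done with Dmitri.
Elena starts after Aoife ends — done with Aoife.
Priya starts before Elena ends → Elena and Priya overlap.
Overlapping pairs: Aoife & Dmitri, Dmitri & Nadia, Elena & Priya, Mateo & Nadia — 4 in total.

4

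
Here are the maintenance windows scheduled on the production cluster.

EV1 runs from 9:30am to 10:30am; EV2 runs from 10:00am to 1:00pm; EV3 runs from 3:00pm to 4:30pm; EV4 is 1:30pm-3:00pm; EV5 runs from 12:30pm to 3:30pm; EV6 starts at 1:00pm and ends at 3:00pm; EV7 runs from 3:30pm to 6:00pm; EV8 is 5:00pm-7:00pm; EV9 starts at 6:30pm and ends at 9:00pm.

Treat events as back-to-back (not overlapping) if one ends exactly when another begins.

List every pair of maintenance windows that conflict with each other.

Two intervals overlap when each starts before the other ends.
Sorted by start: EV1, EV2, EV5, EV6, EV4, EV3, EV7, EV8, EV9.
EV2 starts before EV1 ends → EV1 and EV2 overlap.
EV5 starts after EV1 ends, so EV1 has no further overlaps.
EV5 starts before EV2 ends → EV2 and EV5 overlap.
EV6 starts exactly when EV2 ends (back-to-back, no overlap), so EV2 has no further overlaps.
EV6 starts before EV5 ends → EV5 and EV6 overlap.
EV4 starts before EV5 ends → EV5 and EV4 overlap.
EV3 starts before EV5 ends → EV5 and EV3 overlap.
EV7 starts exactly when EV5 ends (back-to-back, no overlap), so EV5 has no further overlaps.
EV4 starts before EV6 ends → EV6 and EV4 overlap.
EV3 starts exactly when EV6 ends (back-to-back, no overlap), so EV6 has no further overlaps.
EV3 starts exactly when EV4 ends (back-to-back, no overlap), so EV4 has no further overlaps.
EV7 starts before EV3 ends → EV3 and EV7 overlap.
EV8 starts after EV3 ends, so EV3 has no further overlaps.
EV8 starts before EV7 ends → EV7 and EV8 overlap.
EV9 starts after EV7 ends.
EV9 starts before EV8 ends → EV8 and EV9 overlap.

EV1 & EV2, EV2 & EV5, EV3 & EV5, EV3 & EV7, EV4 & EV5, EV4 & EV6, EV5 & EV6, EV7 & EV8, EV8 & EV9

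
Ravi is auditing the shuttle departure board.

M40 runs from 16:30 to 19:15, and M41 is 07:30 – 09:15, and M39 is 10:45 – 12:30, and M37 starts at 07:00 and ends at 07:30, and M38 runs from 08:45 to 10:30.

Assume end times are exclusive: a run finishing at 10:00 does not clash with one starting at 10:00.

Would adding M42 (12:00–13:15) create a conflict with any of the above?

Yes — it overlaps M39

M37: ends 07:30 at or before M42 starts 12:00 → clear.
M41: ends 09:15 at or before M42 starts 12:00 → clear.
M38: ends 10:30 at or before M42 starts 12:00 → clear.
M39: starts 10:45 before M42 ends 13:15, and ends 12:30 after M42 starts 12:00 → overlap.
M40: starts 16:30 at or after M42 ends 13:15 → clear.
M42 overlaps M39.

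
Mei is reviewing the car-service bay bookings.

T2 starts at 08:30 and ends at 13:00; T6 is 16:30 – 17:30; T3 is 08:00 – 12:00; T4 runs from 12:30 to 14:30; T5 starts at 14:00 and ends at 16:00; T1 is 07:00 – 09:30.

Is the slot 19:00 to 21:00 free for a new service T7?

Yes — the slot is free

T1: ends 09:30 at or before T7 starts 19:00 → clear.
T3: ends 12:00 at or before T7 starts 19:00 → clear.
T2: ends 13:00 at or before T7 starts 19:00 → clear.
T4: ends 14:30 at or before T7 starts 19:00 → clear.
T5: ends 16:00 at or before T7 starts 19:00 → clear.
T6: ends 17:30 at or before T7 starts 19:00 → clear.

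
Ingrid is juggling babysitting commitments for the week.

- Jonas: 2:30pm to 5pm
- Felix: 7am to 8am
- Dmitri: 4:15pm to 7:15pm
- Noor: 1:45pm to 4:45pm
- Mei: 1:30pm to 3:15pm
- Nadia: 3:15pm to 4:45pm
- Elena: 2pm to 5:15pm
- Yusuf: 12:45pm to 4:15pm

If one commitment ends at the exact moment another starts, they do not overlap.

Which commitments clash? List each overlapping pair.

Dmitri & Elena, Dmitri & Jonas, Dmitri & Nadia, Dmitri & Noor, Elena & Jonas, Elena & Mei, Elena & Nadia, Elena & Noor, Elena & Yusuf, Jonas & Mei, Jonas & Nadia, Jonas & Noor, Jonas & Yusuf, Mei & Noor, Mei & Yusuf, Nadia & Noor, Nadia & Yusuf, Noor & Yusuf

Two intervals overlap when each starts before the other ends.
Sorted by start: Felix, Yusuf, Mei, Noor, Elena, Jonas, Nadia, Dmitri.
Yusuf starts after Felix ends, so nothing later overlaps Felix either.
Mei starts before Yusuf ends → Yusuf and Mei overlap.
Noor starts before Yusuf ends → Yusuf and Noor overlap.
Elena starts before Yusuf ends → Yusuf and Elena overlap.
Jonas starts before Yusuf ends → Yusuf and Jonas overlap.
Nadia starts before Yusuf ends → Yusuf and Nadia overlap.
Dmitri starts exactly when Yusuf ends (back-to-back, no overlap).
Noor starts before Mei ends → Mei and Noor overlap.
Elena starts before Mei ends → Mei and Elena overlap.
Jonas starts before Mei ends → Mei and Jonas overlap.
Nadia starts exactly when Mei ends (back-to-back, no overlap), so nothing later overlaps Mei either.
Elena starts before Noor ends → Noor and Elena overlap.
Jonas starts before Noor ends → Noor and Jonas overlap.
Nadia starts before Noor ends → Noor and Nadia overlap.
Dmitri starts before Noor ends → Noor and Dmitri overlap.
Jonas starts before Elena ends → Elena and Jonas overlap.
Nadia starts before Elena ends → Elena and Nadia overlap.
Dmitri starts before Elena ends → Elena and Dmitri overlap.
Nadia starts before Jonas ends → Jonas and Nadia overlap.
Dmitri starts before Jonas ends → Jonas and Dmitri overlap.
Dmitri starts before Nadia ends → Nadia and Dmitri overlap.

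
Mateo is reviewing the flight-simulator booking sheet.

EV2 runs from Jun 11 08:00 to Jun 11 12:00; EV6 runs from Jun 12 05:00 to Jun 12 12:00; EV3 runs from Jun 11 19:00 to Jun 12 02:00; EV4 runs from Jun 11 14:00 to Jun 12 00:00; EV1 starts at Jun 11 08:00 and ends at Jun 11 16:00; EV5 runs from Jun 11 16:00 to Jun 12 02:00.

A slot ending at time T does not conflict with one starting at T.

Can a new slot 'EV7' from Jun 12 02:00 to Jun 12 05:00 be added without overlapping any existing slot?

EV1: ends Jun 11 16:00 at or before EV7 starts Jun 12 02:00 → clear.
EV2: ends Jun 11 12:00 at or before EV7 starts Jun 12 02:00 → clear.
EV4: ends Jun 12 00:00 at or before EV7 starts Jun 12 02:00 → clear.
EV5: ends Jun 12 02:00 at or before EV7 starts Jun 12 02:00 → clear.
EV3: ends Jun 12 02:00 at or before EV7 starts Jun 12 02:00 → clear.
EV6: starts Jun 12 05:00 at or after EV7 ends Jun 12 05:00 → clear.

Yes — the slot is free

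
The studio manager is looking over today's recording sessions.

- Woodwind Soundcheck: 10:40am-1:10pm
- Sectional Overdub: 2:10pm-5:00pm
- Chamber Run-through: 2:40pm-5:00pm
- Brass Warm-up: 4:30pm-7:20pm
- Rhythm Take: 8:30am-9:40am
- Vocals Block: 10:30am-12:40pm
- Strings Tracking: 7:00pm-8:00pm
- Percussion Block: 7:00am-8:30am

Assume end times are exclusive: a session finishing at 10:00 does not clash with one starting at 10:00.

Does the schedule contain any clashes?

Yes

Sorted by start: Percussion Block, Rhythm Take, Vocals Block, Woodwind Soundcheck, Sectional Overdub, Chamber Run-through, Brass Warm-up, Strings Tracking.
Rhythm Take starts exactly when Percussion Block ends (back-to-back, no overlap); Percussion Block is clear from here.
Vocals Block starts after Rhythm Take ends; Rhythm Take is clear from here.
Woodwind Soundcheck starts before Vocals Block ends → Vocals Block and Woodwind Soundcheck overlap.
That's a conflict, so the schedule is not conflict-free.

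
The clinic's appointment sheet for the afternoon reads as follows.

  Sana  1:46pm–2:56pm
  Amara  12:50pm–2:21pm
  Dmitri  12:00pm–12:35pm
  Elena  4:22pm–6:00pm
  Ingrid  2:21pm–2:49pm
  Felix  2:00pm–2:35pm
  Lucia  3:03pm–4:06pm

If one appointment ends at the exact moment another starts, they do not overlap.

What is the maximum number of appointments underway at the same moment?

3

Walk through starts and ends in time order (an end at T is processed before a start at T):
12:00pm start Dmitri → 1
12:35pm end Dmitri → 0
12:50pm start Amara → 1
1:46pm start Sana → 2
2:00pm start Felix → 3
2:21pm end Amara → 2
2:21pm start Ingrid → 3
2:35pm end Felix → 2
2:49pm end Ingrid → 1
2:56pm end Sana → 0
3:03pm start Lucia → 1
4:06pm end Lucia → 0
4:22pm start Elena → 1
6:00pm end Elena → 0
Peak is 3, at 2:00pm (Amara, Felix, Sana).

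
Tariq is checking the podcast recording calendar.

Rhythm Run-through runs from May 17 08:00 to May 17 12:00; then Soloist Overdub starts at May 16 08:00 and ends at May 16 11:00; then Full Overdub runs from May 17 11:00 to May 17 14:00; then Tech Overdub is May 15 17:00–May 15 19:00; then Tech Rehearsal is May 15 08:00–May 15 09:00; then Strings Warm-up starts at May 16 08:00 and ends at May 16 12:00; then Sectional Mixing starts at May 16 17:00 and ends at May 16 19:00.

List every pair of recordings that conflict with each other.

Sorted by start: Tech Rehearsal, Tech Overdub, Strings Warm-up, Soloist Overdub, Sectional Mixing, Rhythm Run-through, Full Overdub.
Tech Overdub starts after Tech Rehearsal ends, so nothing later overlaps Tech Rehearsal either.
Strings Warm-up starts after Tech Overdub ends, so nothing later overlaps Tech Overdub either.
Soloist Overdub starts before Strings Warm-up ends → Strings Warm-up and Soloist Overdub overlap.
Sectional Mixing starts after Strings Warm-up ends, so nothing later overlaps Strings Warm-up either.
Sectional Mixing starts after Soloist Overdub ends, so nothing later overlaps Soloist Overdub either.
Rhythm Run-through starts after Sectional Mixing ends, so nothing later overlaps Sectional Mixing either.
Full Overdub starts before Rhythm Run-through ends → Rhythm Run-through and Full Overdub overlap.

Full Overdub & Rhythm Run-through, Soloist Overdub & Strings Warm-up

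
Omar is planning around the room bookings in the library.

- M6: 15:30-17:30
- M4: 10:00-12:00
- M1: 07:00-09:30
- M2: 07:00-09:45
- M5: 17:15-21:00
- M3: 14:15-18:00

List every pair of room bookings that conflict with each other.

Sorted by start: M1, M2, M4, M3, M6, M5.
M2 starts before M1 ends → M1 and M2 overlap.
M4 starts after M1 ends — done with M1.
M4 starts after M2 ends — done with M2.
M3 starts after M4 ends — done with M4.
M6 starts before M3 ends → M3 and M6 overlap.
M5 starts before M3 ends → M3 and M5 overlap.
M5 starts before M6 ends → M6 and M5 overlap.

M1 & M2, M3 & M5, M3 & M6, M5 & M6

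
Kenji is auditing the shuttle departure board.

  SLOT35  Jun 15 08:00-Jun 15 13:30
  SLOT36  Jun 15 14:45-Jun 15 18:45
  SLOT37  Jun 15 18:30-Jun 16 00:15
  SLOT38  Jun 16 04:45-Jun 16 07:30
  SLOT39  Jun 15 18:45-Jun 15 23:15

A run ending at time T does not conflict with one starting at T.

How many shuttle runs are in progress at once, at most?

Walk through starts and ends in time order (an end at T is processed before a start at T):
Jun 15 08:00 start SLOT35 → 1
Jun 15 13:30 end SLOT35 → 0
Jun 15 14:45 start SLOT36 → 1
Jun 15 18:30 start SLOT37 → 2
Jun 15 18:45 end SLOT36 → 1
Jun 15 18:45 start SLOT39 → 2
Jun 15 23:15 end SLOT39 → 1
Jun 16 00:15 end SLOT37 → 0
Jun 16 04:45 start SLOT38 → 1
Jun 16 07:30 end SLOT38 → 0
Peak is 2, at Jun 15 18:30 (SLOT36, SLOT37).

2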